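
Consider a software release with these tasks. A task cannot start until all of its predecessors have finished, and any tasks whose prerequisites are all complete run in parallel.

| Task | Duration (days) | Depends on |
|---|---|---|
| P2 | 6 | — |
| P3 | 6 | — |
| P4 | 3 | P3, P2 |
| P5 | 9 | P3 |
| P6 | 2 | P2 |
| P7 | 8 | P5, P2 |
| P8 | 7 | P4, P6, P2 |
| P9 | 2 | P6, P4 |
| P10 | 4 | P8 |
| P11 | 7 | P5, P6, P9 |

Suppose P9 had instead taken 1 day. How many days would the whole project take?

Actual critical path: P3→P5→P7 = 6+9+8 = 23 ⇒ 23 days.
P9 has 5 days of float (longest path through it is 18).
No other chain overtakes it, so the finish is 23 days.

23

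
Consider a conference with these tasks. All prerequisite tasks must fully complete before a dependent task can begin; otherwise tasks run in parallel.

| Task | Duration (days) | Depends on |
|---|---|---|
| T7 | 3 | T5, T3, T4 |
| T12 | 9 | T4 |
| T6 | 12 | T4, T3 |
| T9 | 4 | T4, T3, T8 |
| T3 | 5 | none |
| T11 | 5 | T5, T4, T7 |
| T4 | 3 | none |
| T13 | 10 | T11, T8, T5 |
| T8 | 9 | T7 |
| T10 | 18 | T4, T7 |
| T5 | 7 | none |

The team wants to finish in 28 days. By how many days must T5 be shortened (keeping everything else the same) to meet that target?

Current finish: 29 days; target: 28.
T5 is on every critical path, so each day cut from T5 cuts the finish by one (this holds down to a finish of 27).
Need 29 − 28 = 1 day off T5 → T5 becomes 6 days, finish becomes 28.

1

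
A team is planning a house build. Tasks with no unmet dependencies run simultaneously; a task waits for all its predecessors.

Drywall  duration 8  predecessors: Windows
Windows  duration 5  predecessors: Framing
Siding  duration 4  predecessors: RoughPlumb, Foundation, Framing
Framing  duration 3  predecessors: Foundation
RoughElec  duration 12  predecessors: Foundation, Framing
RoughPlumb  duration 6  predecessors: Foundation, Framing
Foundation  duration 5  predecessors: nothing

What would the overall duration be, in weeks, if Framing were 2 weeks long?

Critical path before the change: Foundation→Framing→Windows→Drywall = 5+3+5+8 = 21 giving 21 weeks.
Framing is on the critical path; changing it to 2 makes that path 20 weeks.
That remains the longest chain; total 20 weeks.

20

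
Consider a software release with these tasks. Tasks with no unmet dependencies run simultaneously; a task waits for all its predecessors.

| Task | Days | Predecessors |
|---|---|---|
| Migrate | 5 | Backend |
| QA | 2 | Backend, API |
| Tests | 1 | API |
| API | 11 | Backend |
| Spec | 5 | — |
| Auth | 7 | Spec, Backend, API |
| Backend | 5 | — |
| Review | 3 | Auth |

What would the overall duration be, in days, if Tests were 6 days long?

26

As given, the longest chain is Backend→API→Auth→Review = 5+11+7+3 = 26, so the finish is 26 days.
Tests is off the critical path — its longest chain is 17 days, giving 9 of slack.
That remains the longest chain; total 26 days.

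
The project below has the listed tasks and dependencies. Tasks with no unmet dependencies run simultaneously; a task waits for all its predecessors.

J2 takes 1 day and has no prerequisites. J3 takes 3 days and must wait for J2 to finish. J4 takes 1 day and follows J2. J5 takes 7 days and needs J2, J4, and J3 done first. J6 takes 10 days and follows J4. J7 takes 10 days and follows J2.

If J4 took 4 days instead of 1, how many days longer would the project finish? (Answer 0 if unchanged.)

3

Baseline: J2→J4→J6 = 1+1+10 = 12 → 12 days.
Since J4 is critical, the +3 change carries straight to that chain (now 15 days).
That remains the longest chain; total 15 days.
Change in finish: 15 − 12 = +3 days.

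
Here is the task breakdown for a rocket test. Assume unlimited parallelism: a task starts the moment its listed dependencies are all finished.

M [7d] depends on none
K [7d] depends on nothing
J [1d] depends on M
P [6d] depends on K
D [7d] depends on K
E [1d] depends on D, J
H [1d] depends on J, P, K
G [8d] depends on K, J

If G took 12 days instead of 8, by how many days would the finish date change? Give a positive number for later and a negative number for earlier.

The binding path is M→J→G = 7+1+8 = 16; finish at 16 days.
Since G is critical, the +4 change carries straight to that chain (now 20 days).
That remains the longest chain; total 20 days.
Change in finish: 20 − 16 = +4 days.

4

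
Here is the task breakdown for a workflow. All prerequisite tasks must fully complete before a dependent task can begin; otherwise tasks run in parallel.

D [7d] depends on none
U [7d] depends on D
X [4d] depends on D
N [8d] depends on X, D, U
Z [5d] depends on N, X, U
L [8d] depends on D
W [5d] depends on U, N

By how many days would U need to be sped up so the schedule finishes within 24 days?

Current finish: 27 days; target: 24.
U is on every critical path, so each day cut from U cuts the finish by one (this holds down to a finish of 24).
Need 27 − 24 = 3 days off U → U becomes 4 days, finish becomes 24.

3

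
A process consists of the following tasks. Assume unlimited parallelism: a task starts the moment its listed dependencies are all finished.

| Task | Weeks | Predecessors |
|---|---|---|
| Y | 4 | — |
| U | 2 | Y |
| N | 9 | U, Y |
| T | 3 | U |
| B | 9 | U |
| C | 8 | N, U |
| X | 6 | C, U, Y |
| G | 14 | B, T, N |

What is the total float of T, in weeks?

The longest chain is Y→U→N→C→X = 4+2+9+8+6 = 29; overall finish 29 weeks.
T finishes as early as 9 and must finish by 15.
So T can slip 15 − 9 = 6 weeks.

6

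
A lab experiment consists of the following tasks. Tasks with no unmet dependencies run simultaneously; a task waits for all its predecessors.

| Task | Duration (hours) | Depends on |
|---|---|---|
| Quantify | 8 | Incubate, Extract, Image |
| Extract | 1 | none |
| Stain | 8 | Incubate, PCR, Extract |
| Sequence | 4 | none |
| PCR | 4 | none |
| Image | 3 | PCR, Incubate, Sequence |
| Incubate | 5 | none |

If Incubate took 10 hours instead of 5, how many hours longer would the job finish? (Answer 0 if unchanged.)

5

The binding path is Incubate→Image→Quantify = 5+3+8 = 16; finish at 16 hours.
Incubate is on the critical path; changing it to 10 makes that path 21 hours.
That remains the longest chain; total 21 hours.
Change in finish: 21 − 16 = +5 hours.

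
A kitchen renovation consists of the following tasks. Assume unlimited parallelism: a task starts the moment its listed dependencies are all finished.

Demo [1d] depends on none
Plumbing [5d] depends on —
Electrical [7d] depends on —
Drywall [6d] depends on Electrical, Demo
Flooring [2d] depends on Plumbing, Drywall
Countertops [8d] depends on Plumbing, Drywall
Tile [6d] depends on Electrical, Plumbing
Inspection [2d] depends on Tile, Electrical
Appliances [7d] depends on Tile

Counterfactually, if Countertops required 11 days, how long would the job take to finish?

24

Actual critical path: Electrical→Drywall→Countertops = 7+6+8 = 21 ⇒ 21 days.
Since Countertops is critical, the +3 change carries straight to that chain (now 24 days).
No other chain overtakes it, so the finish is 24 days.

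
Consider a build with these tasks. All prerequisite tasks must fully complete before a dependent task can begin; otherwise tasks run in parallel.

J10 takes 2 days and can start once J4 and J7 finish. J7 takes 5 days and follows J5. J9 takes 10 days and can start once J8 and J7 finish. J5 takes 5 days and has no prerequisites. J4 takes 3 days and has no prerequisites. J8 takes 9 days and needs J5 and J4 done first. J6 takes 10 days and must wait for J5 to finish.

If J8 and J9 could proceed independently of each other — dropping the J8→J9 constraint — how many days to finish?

20

With the dependency in place, J5→J8→J9 = 5+9+10 = 24 sets the finish at 24 days.
Without J8→J9, J9's earliest start moves from 14 to 10.
The longest chain is now J5→J7→J9 = 5+5+10 = 20, so the job takes 20 days.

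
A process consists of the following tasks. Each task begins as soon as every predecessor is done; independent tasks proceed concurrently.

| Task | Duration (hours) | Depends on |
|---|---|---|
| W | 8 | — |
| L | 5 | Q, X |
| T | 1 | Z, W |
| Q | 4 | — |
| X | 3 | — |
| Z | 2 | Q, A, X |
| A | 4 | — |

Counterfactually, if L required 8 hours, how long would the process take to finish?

12

Baseline: Q→L = 4+5 = 9 → 9 hours.
Since L is critical, the +3 change carries straight to that chain (now 12 hours).
No other chain overtakes it, so the finish is 12 hours.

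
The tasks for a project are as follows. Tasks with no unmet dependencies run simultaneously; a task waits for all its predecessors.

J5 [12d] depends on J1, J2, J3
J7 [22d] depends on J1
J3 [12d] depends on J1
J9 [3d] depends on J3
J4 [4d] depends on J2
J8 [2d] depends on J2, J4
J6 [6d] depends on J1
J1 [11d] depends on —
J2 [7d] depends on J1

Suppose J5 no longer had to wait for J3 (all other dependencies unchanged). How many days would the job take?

With the dependency in place, J1→J3→J5 = 11+12+12 = 35 sets the finish at 35 days.
Without J3→J5, J5's earliest start moves from 23 to 18.
New critical path: J1→J7 = 11+22 = 33 ⇒ 33 days.

33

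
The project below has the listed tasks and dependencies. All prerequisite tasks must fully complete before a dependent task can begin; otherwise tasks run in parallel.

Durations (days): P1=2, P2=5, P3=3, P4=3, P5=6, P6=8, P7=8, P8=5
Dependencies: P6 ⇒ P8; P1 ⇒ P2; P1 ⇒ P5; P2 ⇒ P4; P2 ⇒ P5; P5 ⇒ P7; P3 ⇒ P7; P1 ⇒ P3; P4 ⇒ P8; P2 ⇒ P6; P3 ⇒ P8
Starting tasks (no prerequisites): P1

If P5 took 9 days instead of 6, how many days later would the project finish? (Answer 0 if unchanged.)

3

Baseline: P1→P2→P5→P7 = 2+5+6+8 = 21 → 21 days.
P5 lies on that path, so at 9 days the path becomes 24 days.
No other chain overtakes it, so the finish is 24 days.
Change in finish: 24 − 21 = +3 days.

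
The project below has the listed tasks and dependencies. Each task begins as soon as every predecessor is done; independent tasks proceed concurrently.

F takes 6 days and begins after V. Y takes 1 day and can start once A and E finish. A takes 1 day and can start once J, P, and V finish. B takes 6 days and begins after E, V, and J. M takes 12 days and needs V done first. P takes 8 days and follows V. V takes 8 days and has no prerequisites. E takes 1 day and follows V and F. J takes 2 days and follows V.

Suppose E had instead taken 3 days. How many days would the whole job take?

23

Baseline: V→F→E→B = 8+6+1+6 = 21 → 21 days.
E is on the critical path; changing it to 3 makes that path 23 days.
That remains the longest chain; total 23 days.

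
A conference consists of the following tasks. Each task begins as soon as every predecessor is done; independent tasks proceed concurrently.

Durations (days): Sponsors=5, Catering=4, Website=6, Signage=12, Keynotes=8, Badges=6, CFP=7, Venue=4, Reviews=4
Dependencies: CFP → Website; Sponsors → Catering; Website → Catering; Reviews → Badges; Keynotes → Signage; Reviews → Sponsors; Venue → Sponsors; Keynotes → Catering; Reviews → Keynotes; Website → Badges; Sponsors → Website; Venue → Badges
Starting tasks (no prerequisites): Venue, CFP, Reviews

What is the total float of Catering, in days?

Critical path: Reviews→Keynotes→Signage = 4+8+12 = 24, so the finish is 24 days.
Longest path through Catering: 19 days (earliest finish 19, latest finish 24).
Float = 24 − 19 = 5.

5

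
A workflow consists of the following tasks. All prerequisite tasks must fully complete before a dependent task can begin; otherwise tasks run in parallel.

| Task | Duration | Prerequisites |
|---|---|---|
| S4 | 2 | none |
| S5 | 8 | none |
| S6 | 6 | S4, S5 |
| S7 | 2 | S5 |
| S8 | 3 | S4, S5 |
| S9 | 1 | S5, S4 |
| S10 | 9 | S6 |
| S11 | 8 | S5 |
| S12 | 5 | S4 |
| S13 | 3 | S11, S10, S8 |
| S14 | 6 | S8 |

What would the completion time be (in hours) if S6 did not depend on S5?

20

With the dependency in place, S5→S6→S10→S13 = 8+6+9+3 = 26 sets the finish at 26 hours.
Without S5→S6, S6's earliest start moves from 8 to 2.
New critical path: S4→S6→S10→S13 = 2+6+9+3 = 20 ⇒ 20 hours.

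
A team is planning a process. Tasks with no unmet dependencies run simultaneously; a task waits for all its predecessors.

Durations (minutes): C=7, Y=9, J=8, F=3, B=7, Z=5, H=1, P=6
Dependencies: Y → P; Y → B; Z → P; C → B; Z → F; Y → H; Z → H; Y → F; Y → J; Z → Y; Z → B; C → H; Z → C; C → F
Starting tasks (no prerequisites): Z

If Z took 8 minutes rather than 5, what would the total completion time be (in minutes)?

As given, the longest chain is Z→Y→J = 5+9+8 = 22, so the finish is 22 minutes.
Since Z is critical, the +3 change carries straight to that chain (now 25 minutes).
The critical path is still Z→Y→J; finish is now 25 minutes.

25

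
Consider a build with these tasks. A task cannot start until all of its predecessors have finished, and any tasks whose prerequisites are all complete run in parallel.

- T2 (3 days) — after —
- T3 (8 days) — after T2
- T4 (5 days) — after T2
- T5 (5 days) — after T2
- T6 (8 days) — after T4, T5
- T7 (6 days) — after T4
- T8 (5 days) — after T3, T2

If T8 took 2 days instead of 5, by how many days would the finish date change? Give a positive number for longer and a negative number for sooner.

0

Critical path before the change: T2→T3→T8 = 3+8+5 = 16 giving 16 days.
T8 lies on that path, so at 2 days the path becomes 13 days.
The binding chain switches to T2→T4→T6 = 3+5+8 = 16; finish 16 days.
Change in finish: 16 − 16 = +0 days.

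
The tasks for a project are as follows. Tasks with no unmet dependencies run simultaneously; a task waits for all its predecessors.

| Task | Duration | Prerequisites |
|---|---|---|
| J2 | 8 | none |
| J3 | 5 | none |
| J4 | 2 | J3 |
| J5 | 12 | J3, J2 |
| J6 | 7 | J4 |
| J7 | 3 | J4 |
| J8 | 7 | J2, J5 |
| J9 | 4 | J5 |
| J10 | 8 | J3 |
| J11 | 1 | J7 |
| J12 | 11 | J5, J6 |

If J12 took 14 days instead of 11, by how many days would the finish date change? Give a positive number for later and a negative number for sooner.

3

As given, the longest chain is J2→J5→J12 = 8+12+11 = 31, so the finish is 31 days.
J12 is on the critical path; changing it to 14 makes that path 34 days.
That remains the longest chain; total 34 days.
Change in finish: 34 − 31 = +3 days.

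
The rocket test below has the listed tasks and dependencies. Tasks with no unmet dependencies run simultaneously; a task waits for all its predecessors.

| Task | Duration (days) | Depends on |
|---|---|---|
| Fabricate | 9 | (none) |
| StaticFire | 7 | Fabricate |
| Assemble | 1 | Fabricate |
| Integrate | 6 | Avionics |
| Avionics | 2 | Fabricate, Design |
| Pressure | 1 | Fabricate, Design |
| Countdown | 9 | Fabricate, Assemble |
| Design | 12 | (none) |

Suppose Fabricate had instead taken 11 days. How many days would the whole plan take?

As given, the longest chain is Design→Avionics→Integrate = 12+2+6 = 20, so the finish is 20 days.
The longest path through Fabricate is only 19 days, so Fabricate has float 1.
The binding chain switches to Fabricate→Assemble→Countdown = 11+1+9 = 21; finish 21 days.

21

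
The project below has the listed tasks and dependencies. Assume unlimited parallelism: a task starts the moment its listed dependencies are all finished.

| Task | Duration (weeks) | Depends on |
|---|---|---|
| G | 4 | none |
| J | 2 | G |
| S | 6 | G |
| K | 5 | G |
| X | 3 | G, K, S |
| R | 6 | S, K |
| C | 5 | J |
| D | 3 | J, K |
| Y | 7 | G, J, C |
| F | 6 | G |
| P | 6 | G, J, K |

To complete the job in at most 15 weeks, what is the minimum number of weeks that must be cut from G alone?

3

Current finish: 18 weeks; target: 15.
G is on every critical path, so each week cut from G cuts the finish by one (this holds down to a finish of 15).
Need 18 − 15 = 3 weeks off G → G becomes 1 week, finish becomes 15.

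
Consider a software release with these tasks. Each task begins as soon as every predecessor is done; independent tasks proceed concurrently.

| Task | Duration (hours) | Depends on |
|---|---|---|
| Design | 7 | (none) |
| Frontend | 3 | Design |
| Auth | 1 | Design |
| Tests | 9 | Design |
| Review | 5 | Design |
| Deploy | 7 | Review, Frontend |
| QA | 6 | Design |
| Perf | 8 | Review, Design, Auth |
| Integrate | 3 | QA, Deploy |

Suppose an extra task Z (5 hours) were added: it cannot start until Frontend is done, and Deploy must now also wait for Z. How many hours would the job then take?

25

Originally the job takes 22 hours.
With Z inserted, Deploy now waits for max(Review, Frontend, Z).
New critical path: Design→Frontend→Z→Deploy→Integrate = 7+3+5+7+3 = 25 ⇒ 25 hours.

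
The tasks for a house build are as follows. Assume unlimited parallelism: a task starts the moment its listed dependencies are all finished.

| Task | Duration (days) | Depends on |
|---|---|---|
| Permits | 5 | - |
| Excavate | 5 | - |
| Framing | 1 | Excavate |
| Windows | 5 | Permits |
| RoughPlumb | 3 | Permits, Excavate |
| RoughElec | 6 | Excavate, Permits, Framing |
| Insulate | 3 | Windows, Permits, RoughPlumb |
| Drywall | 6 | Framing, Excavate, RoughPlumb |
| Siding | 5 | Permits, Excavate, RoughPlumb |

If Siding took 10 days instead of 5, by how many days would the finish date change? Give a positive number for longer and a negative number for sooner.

The binding path is Permits→RoughPlumb→Drywall = 5+3+6 = 14; finish at 14 days.
Siding has 1 day of float (longest path through it is 13).
New critical path: Permits→RoughPlumb→Siding = 5+3+10 = 18 ⇒ 18 days.
Change in finish: 18 − 14 = +4 days.

4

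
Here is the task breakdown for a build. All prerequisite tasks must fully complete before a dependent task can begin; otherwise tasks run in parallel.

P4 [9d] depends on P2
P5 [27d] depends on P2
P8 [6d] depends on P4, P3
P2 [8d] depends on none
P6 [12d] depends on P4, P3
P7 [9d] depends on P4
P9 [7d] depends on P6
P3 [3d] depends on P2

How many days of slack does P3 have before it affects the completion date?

6

P2→P4→P6→P9 = 8+9+12+7 = 36 sets the makespan at 36 days.
The longest chain containing P3 totals 30 days.
So P3 can slip 17 − 11 = 6 days.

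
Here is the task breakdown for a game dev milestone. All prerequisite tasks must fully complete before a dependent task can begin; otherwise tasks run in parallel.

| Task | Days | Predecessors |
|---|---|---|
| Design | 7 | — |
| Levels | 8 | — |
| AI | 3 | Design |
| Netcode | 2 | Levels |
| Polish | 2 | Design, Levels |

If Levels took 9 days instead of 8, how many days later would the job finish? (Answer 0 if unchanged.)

As given, the longest chain is Levels→Netcode = 8+2 = 10, so the finish is 10 days.
Since Levels is critical, the +1 change carries straight to that chain (now 11 days).
The critical path is still Levels→Netcode; finish is now 11 days.
Change in finish: 11 − 10 = +1 days.

1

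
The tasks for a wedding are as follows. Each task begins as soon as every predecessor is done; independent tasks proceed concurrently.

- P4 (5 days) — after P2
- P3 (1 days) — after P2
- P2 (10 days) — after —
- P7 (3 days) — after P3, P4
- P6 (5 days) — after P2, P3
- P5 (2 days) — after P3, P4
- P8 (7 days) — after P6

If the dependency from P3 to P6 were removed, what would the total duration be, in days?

Original critical path: P2→P3→P6→P8 = 10+1+5+7 = 23 ⇒ 23 days.
Without P3→P6, P6's earliest start moves from 11 to 10.
New critical path: P2→P6→P8 = 10+5+7 = 22 ⇒ 22 days.

22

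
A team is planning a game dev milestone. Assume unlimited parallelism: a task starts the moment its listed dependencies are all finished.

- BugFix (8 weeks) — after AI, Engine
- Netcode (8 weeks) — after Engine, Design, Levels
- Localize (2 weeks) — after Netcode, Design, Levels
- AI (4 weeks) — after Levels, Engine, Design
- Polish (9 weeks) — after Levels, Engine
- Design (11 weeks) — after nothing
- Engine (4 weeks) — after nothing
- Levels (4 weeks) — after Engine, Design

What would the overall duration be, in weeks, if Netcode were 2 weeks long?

As given, the longest chain is Design→Levels→AI→BugFix = 11+4+4+8 = 27, so the finish is 27 weeks.
Netcode is off the critical path — its longest chain is 25 weeks, giving 2 of slack.
The critical path is still Design→Levels→AI→BugFix; finish is now 27 weeks.

27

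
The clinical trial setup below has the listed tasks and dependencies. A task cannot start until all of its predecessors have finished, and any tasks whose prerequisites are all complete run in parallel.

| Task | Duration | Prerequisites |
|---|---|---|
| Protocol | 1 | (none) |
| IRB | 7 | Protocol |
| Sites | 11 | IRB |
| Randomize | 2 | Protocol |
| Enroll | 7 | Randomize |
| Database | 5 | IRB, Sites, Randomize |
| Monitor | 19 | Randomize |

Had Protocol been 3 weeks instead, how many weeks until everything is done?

26

The binding path is Protocol→IRB→Sites→Database = 1+7+11+5 = 24; finish at 24 weeks.
Since Protocol is critical, the +2 change carries straight to that chain (now 26 weeks).
That remains the longest chain; total 26 weeks.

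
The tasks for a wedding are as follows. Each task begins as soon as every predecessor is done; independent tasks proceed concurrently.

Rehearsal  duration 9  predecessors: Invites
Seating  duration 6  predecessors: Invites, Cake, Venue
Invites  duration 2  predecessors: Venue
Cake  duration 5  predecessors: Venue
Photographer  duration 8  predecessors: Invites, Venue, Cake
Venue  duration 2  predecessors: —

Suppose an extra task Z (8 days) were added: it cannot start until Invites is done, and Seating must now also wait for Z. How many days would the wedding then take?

Originally the wedding takes 15 days.
With Z inserted, Seating now waits for max(Invites, Cake, Venue, Z).
New critical path: Venue→Invites→Z→Seating = 2+2+8+6 = 18 ⇒ 18 days.

18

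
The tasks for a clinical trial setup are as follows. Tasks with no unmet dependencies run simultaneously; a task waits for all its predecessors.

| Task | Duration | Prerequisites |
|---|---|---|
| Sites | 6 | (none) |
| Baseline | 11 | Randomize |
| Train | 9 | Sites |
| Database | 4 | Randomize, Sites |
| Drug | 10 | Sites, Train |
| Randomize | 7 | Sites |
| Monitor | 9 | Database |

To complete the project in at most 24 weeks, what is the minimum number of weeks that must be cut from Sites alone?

Current finish: 26 weeks; target: 24.
Sites is on every critical path, so each week cut from Sites cuts the finish by one (this holds down to a finish of 21).
Need 26 − 24 = 2 weeks off Sites → Sites becomes 4 weeks, finish becomes 24.

2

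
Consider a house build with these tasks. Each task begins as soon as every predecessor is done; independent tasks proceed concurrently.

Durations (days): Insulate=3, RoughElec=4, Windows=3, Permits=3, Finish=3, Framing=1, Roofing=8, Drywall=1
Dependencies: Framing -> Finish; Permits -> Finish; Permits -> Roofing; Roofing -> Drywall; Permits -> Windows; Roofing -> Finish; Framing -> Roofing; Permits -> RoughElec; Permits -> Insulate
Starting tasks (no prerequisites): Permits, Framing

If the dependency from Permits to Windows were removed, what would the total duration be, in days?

14

With the dependency in place, Permits→Roofing→Finish = 3+8+3 = 14 sets the finish at 14 days.
Without Permits→Windows, Windows's earliest start moves from 3 to 0.
After: Permits→Roofing→Finish = 3+8+3 = 14 → 14 days.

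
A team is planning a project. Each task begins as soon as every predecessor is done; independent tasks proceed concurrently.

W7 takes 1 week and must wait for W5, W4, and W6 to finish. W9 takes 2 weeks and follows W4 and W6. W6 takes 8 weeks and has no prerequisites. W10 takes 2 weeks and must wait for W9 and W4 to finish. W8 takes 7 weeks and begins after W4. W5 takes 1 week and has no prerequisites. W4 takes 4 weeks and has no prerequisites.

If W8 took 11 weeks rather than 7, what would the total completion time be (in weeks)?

15

Actual critical path: W6→W9→W10 = 8+2+2 = 12 ⇒ 12 weeks.
W8 has 1 week of float (longest path through it is 11).
Now W4→W8 = 4+11 = 15 is longest, so the finish becomes 15 weeks.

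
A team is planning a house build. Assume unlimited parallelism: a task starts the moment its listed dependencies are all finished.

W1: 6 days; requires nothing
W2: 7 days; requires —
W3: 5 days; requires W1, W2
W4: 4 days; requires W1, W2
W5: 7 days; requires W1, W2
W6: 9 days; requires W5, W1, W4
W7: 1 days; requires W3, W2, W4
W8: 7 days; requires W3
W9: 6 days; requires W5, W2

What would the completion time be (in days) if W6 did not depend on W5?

20

Before: longest chain W2→W5→W6 = 7+7+9 = 23, finish 23.
Without W5→W6, W6's earliest start moves from 14 to 11.
The longest chain is now W2→W4→W6 = 7+4+9 = 20, so the job takes 20 days.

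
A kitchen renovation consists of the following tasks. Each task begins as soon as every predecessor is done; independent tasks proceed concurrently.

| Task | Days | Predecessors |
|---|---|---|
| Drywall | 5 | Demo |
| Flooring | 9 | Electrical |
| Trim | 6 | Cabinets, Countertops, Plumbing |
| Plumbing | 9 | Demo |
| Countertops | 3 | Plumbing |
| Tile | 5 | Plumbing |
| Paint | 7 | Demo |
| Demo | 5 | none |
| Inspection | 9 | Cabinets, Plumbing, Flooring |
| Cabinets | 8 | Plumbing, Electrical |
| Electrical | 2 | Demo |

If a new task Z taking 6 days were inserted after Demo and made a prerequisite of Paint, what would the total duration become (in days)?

Originally the plan takes 31 days.
With Z inserted, Paint now waits for max(Demo, Z).
New critical path: Demo→Plumbing→Cabinets→Inspection = 5+9+8+9 = 31 ⇒ 31 days.

31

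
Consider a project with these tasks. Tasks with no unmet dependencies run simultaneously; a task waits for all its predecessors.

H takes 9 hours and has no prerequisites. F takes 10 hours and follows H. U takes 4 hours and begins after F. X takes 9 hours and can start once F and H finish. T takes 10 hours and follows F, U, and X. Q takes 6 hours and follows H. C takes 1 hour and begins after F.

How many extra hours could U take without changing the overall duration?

The longest chain is H→F→X→T = 9+10+9+10 = 38; overall finish 38 hours.
The longest chain containing U totals 33 hours.
So U can slip 28 − 23 = 5 hours.

5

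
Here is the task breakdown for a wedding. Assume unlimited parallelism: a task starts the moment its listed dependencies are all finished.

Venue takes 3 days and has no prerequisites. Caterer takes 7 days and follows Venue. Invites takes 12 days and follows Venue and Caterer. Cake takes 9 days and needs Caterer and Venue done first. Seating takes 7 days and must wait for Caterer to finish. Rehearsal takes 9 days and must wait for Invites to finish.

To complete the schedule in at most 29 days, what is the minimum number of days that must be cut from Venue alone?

Current finish: 31 days; target: 29.
Venue is on every critical path, so each day cut from Venue cuts the finish by one (this holds down to a finish of 29).
Need 31 − 29 = 2 days off Venue → Venue becomes 1 day, finish becomes 29.

2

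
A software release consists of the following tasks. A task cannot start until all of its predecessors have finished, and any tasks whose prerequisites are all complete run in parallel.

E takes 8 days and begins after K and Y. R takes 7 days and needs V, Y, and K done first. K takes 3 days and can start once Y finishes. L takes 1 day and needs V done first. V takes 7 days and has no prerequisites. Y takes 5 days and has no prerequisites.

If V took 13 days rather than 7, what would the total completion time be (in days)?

The binding path is Y→K→E = 5+3+8 = 16; finish at 16 days.
V has 2 days of float (longest path through it is 14).
The binding chain switches to V→R = 13+7 = 20; finish 20 days.

20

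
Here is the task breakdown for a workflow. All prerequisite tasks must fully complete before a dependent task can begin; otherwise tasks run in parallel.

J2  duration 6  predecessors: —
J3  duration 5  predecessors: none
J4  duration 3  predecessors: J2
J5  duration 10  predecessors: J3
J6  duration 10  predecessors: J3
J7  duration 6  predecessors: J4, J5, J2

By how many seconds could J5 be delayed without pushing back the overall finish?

0

Critical path: J3→J5→J7 = 5+10+6 = 21, so the finish is 21 seconds.
J5 finishes as early as 15 and must finish by 15.
So J5 can slip 15 − 15 = 0 seconds.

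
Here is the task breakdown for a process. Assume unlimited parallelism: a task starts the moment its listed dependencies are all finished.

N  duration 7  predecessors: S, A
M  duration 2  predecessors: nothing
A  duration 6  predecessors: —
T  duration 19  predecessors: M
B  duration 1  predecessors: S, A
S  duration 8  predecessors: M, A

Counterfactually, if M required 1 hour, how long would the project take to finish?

21

The binding path is M→T = 2+19 = 21; finish at 21 hours.
Since M is critical, the -1 change carries straight to that chain (now 20 hours).
Now A→S→N = 6+8+7 = 21 is longest, so the finish becomes 21 hours.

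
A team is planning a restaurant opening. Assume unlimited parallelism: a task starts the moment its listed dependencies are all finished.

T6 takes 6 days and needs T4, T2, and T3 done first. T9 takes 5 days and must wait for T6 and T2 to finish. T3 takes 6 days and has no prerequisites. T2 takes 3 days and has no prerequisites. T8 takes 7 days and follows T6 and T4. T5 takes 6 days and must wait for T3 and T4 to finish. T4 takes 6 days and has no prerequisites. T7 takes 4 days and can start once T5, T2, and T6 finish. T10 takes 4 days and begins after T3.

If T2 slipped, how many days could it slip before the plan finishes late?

3

The longest chain is T3→T6→T8 = 6+6+7 = 19; overall finish 19 days.
The longest chain containing T2 totals 16 days.
Float = 19 − 16 = 3.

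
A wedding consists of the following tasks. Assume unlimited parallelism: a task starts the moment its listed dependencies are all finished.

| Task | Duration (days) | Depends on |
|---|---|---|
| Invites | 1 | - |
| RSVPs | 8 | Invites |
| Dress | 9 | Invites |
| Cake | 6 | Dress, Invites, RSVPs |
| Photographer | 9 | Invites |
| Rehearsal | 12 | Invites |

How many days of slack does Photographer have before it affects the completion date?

6

Invites→Dress→Cake = 1+9+6 = 16 sets the makespan at 16 days.
The longest chain containing Photographer totals 10 days.
Float = 16 − 10 = 6.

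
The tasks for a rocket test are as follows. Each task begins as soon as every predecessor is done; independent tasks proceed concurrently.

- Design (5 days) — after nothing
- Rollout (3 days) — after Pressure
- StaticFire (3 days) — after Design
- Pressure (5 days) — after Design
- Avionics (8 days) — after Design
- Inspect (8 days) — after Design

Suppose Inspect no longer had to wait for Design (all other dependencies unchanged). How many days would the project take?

13

With the dependency in place, Design→Avionics = 5+8 = 13 sets the finish at 13 days.
Without Design→Inspect, Inspect's earliest start moves from 5 to 0.
New critical path: Design→Avionics = 5+8 = 13 ⇒ 13 days.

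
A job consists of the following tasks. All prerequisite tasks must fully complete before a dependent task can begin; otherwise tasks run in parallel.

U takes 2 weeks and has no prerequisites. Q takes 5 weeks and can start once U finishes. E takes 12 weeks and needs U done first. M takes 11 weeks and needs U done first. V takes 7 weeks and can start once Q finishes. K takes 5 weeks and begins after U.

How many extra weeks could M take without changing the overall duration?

1

The longest chain is U→Q→V = 2+5+7 = 14; overall finish 14 weeks.
Longest path through M: 13 weeks (earliest finish 13, latest finish 14).
Float = 14 − 13 = 1.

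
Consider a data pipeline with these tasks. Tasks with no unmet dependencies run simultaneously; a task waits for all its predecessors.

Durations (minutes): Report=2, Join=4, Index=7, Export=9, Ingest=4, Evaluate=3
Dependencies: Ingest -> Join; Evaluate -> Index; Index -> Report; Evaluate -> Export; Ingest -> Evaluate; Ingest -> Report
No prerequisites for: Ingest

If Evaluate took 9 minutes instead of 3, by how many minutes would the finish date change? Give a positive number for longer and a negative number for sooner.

6

Actual critical path: Ingest→Evaluate→Export = 4+3+9 = 16 ⇒ 16 minutes.
Evaluate lies on that path, so at 9 minutes the path becomes 22 minutes.
The critical path is still Ingest→Evaluate→Export; finish is now 22 minutes.
Change in finish: 22 − 16 = +6 minutes.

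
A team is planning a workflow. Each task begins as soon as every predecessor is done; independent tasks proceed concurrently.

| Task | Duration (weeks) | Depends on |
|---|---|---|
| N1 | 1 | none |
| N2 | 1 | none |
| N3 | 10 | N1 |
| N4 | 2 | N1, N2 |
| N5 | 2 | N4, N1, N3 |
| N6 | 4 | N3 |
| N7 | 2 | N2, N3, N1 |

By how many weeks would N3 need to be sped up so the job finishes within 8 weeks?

7

Current finish: 15 weeks; target: 8.
N3 is on every critical path, so each week cut from N3 cuts the finish by one (this holds down to a finish of 6).
Need 15 − 8 = 7 weeks off N3 → N3 becomes 3 weeks, finish becomes 8.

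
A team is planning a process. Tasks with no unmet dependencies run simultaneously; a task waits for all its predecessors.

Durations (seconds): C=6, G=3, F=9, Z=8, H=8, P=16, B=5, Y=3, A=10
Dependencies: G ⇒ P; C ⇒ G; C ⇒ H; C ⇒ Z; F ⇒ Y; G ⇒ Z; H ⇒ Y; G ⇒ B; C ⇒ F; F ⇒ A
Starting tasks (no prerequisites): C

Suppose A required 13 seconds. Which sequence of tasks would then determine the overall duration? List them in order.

C, F, A

As given, the longest chain is C→F→A = 6+9+10 = 25, so the finish is 25 seconds.
Since A is critical, the +3 change carries straight to that chain (now 28 seconds).
No other chain overtakes it, so the finish is 28 seconds.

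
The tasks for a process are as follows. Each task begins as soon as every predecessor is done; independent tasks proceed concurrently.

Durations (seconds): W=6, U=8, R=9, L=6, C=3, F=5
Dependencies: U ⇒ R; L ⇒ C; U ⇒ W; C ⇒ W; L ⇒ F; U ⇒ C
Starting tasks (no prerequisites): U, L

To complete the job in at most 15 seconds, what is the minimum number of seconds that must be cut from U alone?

Current finish: 17 seconds; target: 15.
U is on every critical path, so each second cut from U cuts the finish by one (this holds down to a finish of 15).
Need 17 − 15 = 2 seconds off U → U becomes 6 seconds, finish becomes 15.

2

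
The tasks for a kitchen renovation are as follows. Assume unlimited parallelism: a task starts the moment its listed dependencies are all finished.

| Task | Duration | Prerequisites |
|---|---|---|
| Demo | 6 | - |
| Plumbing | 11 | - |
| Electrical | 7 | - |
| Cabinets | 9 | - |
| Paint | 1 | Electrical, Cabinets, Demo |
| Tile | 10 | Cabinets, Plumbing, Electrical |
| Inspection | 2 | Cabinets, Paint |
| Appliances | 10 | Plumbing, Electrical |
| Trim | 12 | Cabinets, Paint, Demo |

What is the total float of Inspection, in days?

The longest chain is Cabinets→Paint→Trim = 9+1+12 = 22; overall finish 22 days.
The longest chain containing Inspection totals 12 days.
Slack of Inspection = 20 − 10 = 10 days.

10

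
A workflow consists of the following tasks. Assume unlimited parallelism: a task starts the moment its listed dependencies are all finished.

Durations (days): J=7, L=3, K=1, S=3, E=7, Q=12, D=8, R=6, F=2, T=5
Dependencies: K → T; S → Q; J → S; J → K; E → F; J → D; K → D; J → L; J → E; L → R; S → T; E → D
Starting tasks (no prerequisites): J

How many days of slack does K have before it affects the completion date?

6

J→S→Q = 7+3+12 = 22 sets the makespan at 22 days.
K finishes as early as 8 and must finish by 14.
So K can slip 14 − 8 = 6 days.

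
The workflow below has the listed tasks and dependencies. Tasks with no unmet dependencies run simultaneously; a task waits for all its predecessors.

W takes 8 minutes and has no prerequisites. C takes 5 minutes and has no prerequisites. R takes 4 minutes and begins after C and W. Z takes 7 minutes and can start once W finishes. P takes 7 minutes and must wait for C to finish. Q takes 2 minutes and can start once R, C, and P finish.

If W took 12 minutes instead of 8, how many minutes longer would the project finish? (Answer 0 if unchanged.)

The binding path is W→Z = 8+7 = 15; finish at 15 minutes.
W lies on that path, so at 12 minutes the path becomes 19 minutes.
The critical path is still W→Z; finish is now 19 minutes.
Change in finish: 19 − 15 = +4 minutes.

4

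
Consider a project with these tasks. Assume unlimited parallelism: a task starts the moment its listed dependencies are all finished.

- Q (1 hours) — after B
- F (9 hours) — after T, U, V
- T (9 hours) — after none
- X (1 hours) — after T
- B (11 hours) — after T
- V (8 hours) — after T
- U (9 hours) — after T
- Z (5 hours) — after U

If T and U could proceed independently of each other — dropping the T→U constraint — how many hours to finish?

26

Before: longest chain T→U→F = 9+9+9 = 27, finish 27.
Without T→U, U's earliest start moves from 9 to 0.
New critical path: T→V→F = 9+8+9 = 26 ⇒ 26 hours.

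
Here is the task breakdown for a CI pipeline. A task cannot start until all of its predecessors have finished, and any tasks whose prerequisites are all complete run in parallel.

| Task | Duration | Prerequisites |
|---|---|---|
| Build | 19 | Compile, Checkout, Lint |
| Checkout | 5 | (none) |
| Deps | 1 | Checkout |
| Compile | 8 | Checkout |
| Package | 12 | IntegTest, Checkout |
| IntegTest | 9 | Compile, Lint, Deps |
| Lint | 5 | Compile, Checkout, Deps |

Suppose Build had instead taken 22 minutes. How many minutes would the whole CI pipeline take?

As given, the longest chain is Checkout→Compile→Lint→IntegTest→Package = 5+8+5+9+12 = 39, so the finish is 39 minutes.
Build has 2 minutes of float (longest path through it is 37).
The binding chain switches to Checkout→Compile→Lint→Build = 5+8+5+22 = 40; finish 40 minutes.

40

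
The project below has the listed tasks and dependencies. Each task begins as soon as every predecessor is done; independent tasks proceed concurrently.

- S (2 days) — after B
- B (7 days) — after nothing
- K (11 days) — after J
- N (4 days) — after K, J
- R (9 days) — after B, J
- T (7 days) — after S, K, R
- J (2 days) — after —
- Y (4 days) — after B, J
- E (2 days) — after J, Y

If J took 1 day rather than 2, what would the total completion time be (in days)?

23

The binding path is B→R→T = 7+9+7 = 23; finish at 23 days.
J has 3 days of float (longest path through it is 20).
No other chain overtakes it, so the finish is 23 days.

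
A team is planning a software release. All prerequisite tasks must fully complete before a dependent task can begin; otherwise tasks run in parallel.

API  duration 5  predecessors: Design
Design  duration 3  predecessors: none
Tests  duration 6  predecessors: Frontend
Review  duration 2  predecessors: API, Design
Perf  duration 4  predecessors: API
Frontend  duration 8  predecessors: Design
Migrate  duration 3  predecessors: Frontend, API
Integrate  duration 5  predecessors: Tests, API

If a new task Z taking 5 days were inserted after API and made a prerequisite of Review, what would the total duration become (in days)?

22

Originally the plan takes 22 days.
With Z inserted, Review now waits for max(API, Design, Z).
New critical path: Design→Frontend→Tests→Integrate = 3+8+6+5 = 22 ⇒ 22 days.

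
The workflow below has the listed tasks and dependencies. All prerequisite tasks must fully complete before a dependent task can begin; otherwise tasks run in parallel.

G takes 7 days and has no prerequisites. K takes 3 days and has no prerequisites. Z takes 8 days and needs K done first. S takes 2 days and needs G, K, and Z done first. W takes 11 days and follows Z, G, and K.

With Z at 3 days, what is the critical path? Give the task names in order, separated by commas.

Critical path before the change: K→Z→W = 3+8+11 = 22 giving 22 days.
Z is on the critical path; changing it to 3 makes that path 17 days.
New critical path: G→W = 7+11 = 18 ⇒ 18 days.

G, W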